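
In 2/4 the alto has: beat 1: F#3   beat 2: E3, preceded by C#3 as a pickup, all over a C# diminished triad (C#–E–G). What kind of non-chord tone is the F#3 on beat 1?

Appoggiatura.

The harmony at that moment is C# diminished triad (C#, E, G); F#3 is not a chord tone.
It is approached by leap up from C#3 and left by step down to E3.
Leap in, step out, metrically accented — an appoggiatura.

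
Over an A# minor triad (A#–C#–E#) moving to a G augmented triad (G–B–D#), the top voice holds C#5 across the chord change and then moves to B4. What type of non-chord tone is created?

The harmony at that moment is G augmented triad (G, B, D#); C#5 is not a chord tone.
It is held over (the same pitch as the preceding C#5) and left by step down to B4.
Held over from the previous chord and resolving down by step — a suspension.

C#5 is a suspension.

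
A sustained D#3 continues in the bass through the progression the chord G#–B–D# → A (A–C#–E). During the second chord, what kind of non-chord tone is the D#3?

The harmony at that moment is A major triad (A, C#, E); D#3 is not a chord tone.
It is held over (the same pitch as the preceding D#3) and then sustained as the same pitch into the next harmony.
Sustained through a change of harmony — a pedal tone.

Pedal tone (pedal point).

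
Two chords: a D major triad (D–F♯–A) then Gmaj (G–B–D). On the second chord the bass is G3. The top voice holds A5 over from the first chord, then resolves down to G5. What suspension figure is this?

At the second chord the bass is G3. The suspended A5 lies a ninth above the bass; after resolving down by step to G5, the interval above the bass becomes an octave.
Suspension figures are named by those two intervals: 9–8.

9–8 suspension.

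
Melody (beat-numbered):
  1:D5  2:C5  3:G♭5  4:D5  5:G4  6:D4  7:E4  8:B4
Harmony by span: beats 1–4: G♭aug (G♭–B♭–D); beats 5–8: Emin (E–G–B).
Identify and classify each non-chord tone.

C5 (beat 2) — escape tone; D4 (beat 6) — appoggiatura.

The harmony at that moment is G♭ augmented triad (G♭, B♭, D); C5 is not a chord tone.
It is approached by step down from D5 and left by leap up to G♭5.
Step in, leap out — an escape tone.
The harmony at that moment is E minor triad (E, G, B); D4 is not a chord tone.
It is approached by leap down from G4 and left by step up to E4.
Leap in, step out — an appoggiatura.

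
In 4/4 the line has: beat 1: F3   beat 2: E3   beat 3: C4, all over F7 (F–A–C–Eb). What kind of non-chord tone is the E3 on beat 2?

The harmony at that moment is F dominant seventh chord (F, A, C, Eb); E3 is not a chord tone.
It is approached by step down from F3 and left by leap up to C4.
Step in, leap out, on a weak beat — an escape tone.

Escape tone.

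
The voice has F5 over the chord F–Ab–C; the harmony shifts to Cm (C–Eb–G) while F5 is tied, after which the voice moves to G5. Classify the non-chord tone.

The harmony at that moment is C minor triad (C, Eb, G); F5 is not a chord tone.
It is held over (the same pitch as the preceding F5) and left by step up to G5.
Held over from the previous chord and resolving up by step — a retardation.

F5 is a retardation.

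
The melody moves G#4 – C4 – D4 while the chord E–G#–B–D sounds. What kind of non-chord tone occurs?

C4 is an appoggiatura.

The harmony at that moment is E dominant seventh chord (E, G#, B, D); C4 is not a chord tone.
It is approached by leap down from G#4 and left by step up to D4.
Leap in, step out — an appoggiatura.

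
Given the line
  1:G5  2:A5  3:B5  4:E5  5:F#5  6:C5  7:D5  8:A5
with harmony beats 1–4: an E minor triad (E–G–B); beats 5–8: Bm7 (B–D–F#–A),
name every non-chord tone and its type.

The harmony at that moment is E minor triad (E, G, B); A5 is not a chord tone.
It is approached by step up from G5 and left by step up to B5.
Step in, step out in the same direction — a passing tone.
The harmony at that moment is B minor seventh chord (B, D, F#, A); C5 is not a chord tone.
It is approached by leap down from F#5 and left by step up to D5.
Leap in, step out — an appoggiatura.

A5 (beat 2) — passing tone; C5 (beat 6) — appoggiatura.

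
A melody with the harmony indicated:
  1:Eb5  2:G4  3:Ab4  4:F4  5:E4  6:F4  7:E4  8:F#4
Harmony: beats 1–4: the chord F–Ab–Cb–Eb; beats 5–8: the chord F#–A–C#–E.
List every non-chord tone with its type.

The harmony at that moment is F half-diminished seventh chord (F, Ab, Cb, Eb); G4 is not a chord tone.
It is approached by leap down from Eb5 and left by step up to Ab4.
Leap in, step out — an appoggiatura.
The harmony at that moment is F# minor seventh chord (F#, A, C#, E); F4 is not a chord tone.
It is approached by step up from E4 and left by step down to E4.
Step away and step back to the same note — a neighbor tone (upper neighbor).

G4 (beat 2) — appoggiatura; F4 (beat 6) — neighbor tone.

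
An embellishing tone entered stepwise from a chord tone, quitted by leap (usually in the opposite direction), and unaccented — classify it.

Escape tone.

Approach: by step. Departure: by leap. Metric position: weak.
Step in, leap out, from a weak position — an escape tone (échappée). (It is the mirror image of the appoggiatura, which leaps in and steps out on a strong beat.)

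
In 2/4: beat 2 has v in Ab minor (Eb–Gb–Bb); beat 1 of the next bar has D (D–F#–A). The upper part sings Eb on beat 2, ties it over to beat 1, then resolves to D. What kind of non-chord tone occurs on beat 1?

The harmony at that moment is D major triad (D, F#, A); Eb is not a chord tone.
It is held over (the same pitch as the preceding Eb) and left by step down to D.
Held over from the previous chord and resolving down by step — a suspension.

Suspension.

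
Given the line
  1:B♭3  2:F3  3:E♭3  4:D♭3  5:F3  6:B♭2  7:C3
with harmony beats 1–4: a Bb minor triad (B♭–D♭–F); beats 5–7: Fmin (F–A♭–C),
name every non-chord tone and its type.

The harmony at that moment is B♭ minor triad (B♭, D♭, F); E♭3 is not a chord tone.
It is approached by step down from F3 and left by step down to D♭3.
Step in, step out in the same direction — a passing tone.
The harmony at that moment is F minor triad (F, A♭, C); B♭2 is not a chord tone.
It is approached by leap down from F3 and left by step up to C3.
Leap in, step out — an appoggiatura.

E♭3 (beat 3) — passing tone; B♭2 (beat 6) — appoggiatura.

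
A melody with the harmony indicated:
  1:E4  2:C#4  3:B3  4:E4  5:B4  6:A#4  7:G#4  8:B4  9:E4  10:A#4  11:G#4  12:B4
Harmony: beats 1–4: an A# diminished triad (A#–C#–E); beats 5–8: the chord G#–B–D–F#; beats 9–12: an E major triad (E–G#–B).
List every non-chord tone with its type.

The harmony at that moment is A# diminished triad (A#, C#, E); B3 is not a chord tone.
It is approached by step down from C#4 and left by leap up to E4.
Step in, leap out — an escape tone.
The harmony at that moment is G# half-diminished seventh chord (G#, B, D, F#); A#4 is not a chord tone.
It is approached by step down from B4 and left by step down to G#4.
Step in, step out in the same direction — a passing tone.
The harmony at that moment is E major triad (E, G#, B); A#4 is not a chord tone.
It is approached by leap up from E4 and left by step down to G#4.
Leap in, step out — an appoggiatura.

B3 (beat 3) — escape tone; A#4 (beat 6) — passing tone; A#4 (beat 10) — appoggiatura.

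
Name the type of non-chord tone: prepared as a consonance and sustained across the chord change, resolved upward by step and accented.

Retardation.

Approach: by preparation — the pitch is first a chord tone, then held (tied or repeated) while the harmony changes under it. Departure: up by step. Metric position: strong.
A prepared dissonance that resolves upward by step — a retardation. (The same figure resolving downward would be a suspension.)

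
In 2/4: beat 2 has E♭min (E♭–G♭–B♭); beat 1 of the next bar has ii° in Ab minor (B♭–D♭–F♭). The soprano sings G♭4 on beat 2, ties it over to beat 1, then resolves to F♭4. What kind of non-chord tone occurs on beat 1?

Suspension.

The harmony at that moment is B♭ diminished triad (B♭, D♭, F♭); G♭4 is not a chord tone.
It is held over (the same pitch as the preceding G♭4) and left by step down to F♭4.
Held over from the previous chord and resolving down by step — a suspension.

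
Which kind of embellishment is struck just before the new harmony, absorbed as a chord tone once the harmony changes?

Anticipation.

Approach: ahead of the chord change (typically by step), so it is dissonant against the current harmony. Departure: none — the same pitch is restated or held and is a chord tone of the new harmony.
Dissonant first, consonant once the harmony catches up: the note simply arrives early — an anticipation. (The reverse timing, consonant first and dissonant after the change, would be a suspension or retardation.)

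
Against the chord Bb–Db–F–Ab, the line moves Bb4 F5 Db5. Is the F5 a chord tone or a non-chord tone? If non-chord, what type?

Chord tone (the fifth of Bb minor seventh chord).

Bb minor seventh chord contains Bb, Db, F, Ab; F is the fifth, so it is a chord tone.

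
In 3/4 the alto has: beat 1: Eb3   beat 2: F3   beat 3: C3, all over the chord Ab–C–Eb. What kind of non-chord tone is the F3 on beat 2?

Escape tone.

The harmony at that moment is Ab major triad (Ab, C, Eb); F3 is not a chord tone.
It is approached by step up from Eb3 and left by leap down to C3.
Step in, leap out, on a weak beat — an escape tone.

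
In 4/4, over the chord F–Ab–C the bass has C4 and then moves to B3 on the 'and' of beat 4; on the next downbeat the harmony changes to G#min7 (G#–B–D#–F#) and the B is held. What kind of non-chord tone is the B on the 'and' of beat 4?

The harmony at that moment is F minor triad (F, Ab, C); B3 is not a chord tone.
It is approached by step down from C4 and then sustained as the same pitch into the next harmony.
Arriving early and becoming a chord tone when the harmony changes — an anticipation.

Anticipation.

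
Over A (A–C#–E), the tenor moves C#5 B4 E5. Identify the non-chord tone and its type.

The harmony at that moment is A major triad (A, C#, E); B4 is not a chord tone.
It is approached by step down from C#5 and left by leap up to E5.
Step in, leap out — an escape tone.

B4 is an escape tone.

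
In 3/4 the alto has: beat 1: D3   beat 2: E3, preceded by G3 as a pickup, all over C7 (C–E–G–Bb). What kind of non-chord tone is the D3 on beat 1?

The harmony at that moment is C dominant seventh chord (C, E, G, Bb); D3 is not a chord tone.
It is approached by leap down from G3 and left by step up to E3.
Leap in, step out, metrically accented — an appoggiatura.

Appoggiatura.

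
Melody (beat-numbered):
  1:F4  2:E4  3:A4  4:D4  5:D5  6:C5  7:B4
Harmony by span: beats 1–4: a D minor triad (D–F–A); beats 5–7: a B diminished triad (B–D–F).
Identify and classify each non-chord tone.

E4 (beat 2) — escape tone; C5 (beat 6) — passing tone.

The harmony at that moment is D minor triad (D, F, A); E4 is not a chord tone.
It is approached by step down from F4 and left by leap up to A4.
Step in, leap out — an escape tone.
The harmony at that moment is B diminished triad (B, D, F); C5 is not a chord tone.
It is approached by step down from D5 and left by step down to B4.
Step in, step out in the same direction — a passing tone.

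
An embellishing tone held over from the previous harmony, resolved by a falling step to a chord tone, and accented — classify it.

Suspension.

Approach: by preparation — the pitch is first a chord tone, then held (tied or repeated) while the harmony changes under it. Departure: down by step. Metric position: strong.
A prepared dissonance that resolves downward by step — a suspension. (The same figure resolving upward would be a retardation.)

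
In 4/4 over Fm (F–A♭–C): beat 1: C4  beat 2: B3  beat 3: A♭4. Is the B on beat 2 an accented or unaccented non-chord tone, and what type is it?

The harmony at that moment is F minor triad (F, A♭, C); B3 is not a chord tone.
It is approached by step down from C4 and left by leap up to A♭4.
Step in, leap out — an escape tone.
It falls on a weak beat, so it is unaccented.

Unaccented escape tone.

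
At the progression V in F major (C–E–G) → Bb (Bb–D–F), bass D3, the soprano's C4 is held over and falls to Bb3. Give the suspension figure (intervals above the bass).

7–6 suspension.

At the second chord the bass is D3. The suspended C4 lies a seventh above the bass; after resolving down by step to Bb3, the interval above the bass becomes a sixth.
Suspension figures are named by those two intervals: 7–6.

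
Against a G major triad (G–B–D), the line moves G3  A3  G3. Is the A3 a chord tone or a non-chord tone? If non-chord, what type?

Non-chord tone — a neighbor tone.

The harmony at that moment is G major triad (G, B, D); A3 is not a chord tone.
It is approached by step up from G3 and left by step down to G3.
Step away and step back to the same note — a neighbor tone (upper neighbor).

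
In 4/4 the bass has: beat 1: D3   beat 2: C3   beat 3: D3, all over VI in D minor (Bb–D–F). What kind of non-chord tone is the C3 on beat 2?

Lower neighbor tone.

The harmony at that moment is Bb major triad (Bb, D, F); C3 is not a chord tone.
It is approached by step down from D3 and left by step up to D3.
Step away and step back to the same note — a neighbor tone (lower neighbor).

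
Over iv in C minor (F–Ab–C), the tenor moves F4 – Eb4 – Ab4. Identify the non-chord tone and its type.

Eb4 is an escape tone.

The harmony at that moment is F minor triad (F, Ab, C); Eb4 is not a chord tone.
It is approached by step down from F4 and left by leap up to Ab4.
Step in, leap out — an escape tone.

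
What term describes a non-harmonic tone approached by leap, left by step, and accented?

Appoggiatura.

Approach: by leap. Departure: by step. Metric position: strong.
Leap in, step out, in a metrically strong position — an appoggiatura. (It is the mirror image of the escape tone, which steps in and leaps out from a weak position.)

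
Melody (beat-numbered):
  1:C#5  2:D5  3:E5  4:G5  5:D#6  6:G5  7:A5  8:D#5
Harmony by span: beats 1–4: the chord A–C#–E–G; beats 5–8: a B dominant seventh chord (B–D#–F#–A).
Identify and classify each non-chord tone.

The harmony at that moment is A dominant seventh chord (A, C#, E, G); D5 is not a chord tone.
It is approached by step up from C#5 and left by step up to E5.
Step in, step out in the same direction — a passing tone.
The harmony at that moment is B dominant seventh chord (B, D#, F#, A); G5 is not a chord tone.
It is approached by leap down from D#6 and left by step up to A5.
Leap in, step out — an appoggiatura.

D5 (beat 2) — passing tone; G5 (beat 6) — appoggiatura.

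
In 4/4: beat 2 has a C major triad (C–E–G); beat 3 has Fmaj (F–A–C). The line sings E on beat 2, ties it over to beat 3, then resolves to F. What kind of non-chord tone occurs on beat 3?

The harmony at that moment is F major triad (F, A, C); E is not a chord tone.
It is held over (the same pitch as the preceding E) and left by step up to F.
Held over from the previous chord and resolving up by step — a retardation.

Retardation.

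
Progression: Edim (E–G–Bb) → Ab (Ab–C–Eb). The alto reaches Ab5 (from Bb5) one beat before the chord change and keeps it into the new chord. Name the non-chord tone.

The harmony at that moment is E diminished triad (E, G, Bb); Ab5 is not a chord tone.
It is approached by step down from Bb5 and then sustained as the same pitch into the next harmony.
Arriving early and becoming a chord tone when the harmony changes — an anticipation.

Ab5 is an anticipation.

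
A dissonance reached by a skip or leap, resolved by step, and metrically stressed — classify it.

Appoggiatura.

Approach: by leap. Departure: by step. Metric position: strong.
Leap in, step out, in a metrically strong position — an appoggiatura. (It is the mirror image of the escape tone, which steps in and leaps out from a weak position.)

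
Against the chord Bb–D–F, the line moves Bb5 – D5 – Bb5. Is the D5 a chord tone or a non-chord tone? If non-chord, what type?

Chord tone (the third of Bb major triad).

Bb major triad contains Bb, D, F; D is the third, so it is a chord tone.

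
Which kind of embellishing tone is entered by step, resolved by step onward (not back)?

Approach: by step. Departure: by step, continuing in the same direction.
Stepwise on both sides with no change of direction means the note fills in the space between two different chord tones — a passing tone. (Had it turned back to its starting note it would be a neighbor tone instead.)

Passing tone.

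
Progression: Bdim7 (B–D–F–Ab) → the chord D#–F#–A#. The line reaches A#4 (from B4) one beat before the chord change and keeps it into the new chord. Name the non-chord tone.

A#4 is an anticipation.

The harmony at that moment is B diminished seventh chord (B, D, F, Ab); A#4 is not a chord tone.
It is approached by step down from B4 and then sustained as the same pitch into the next harmony.
Arriving early and becoming a chord tone when the harmony changes — an anticipation.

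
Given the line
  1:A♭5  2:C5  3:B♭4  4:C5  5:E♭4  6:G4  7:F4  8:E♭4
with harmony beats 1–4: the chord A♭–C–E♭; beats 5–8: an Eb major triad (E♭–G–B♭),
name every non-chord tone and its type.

B♭4 (beat 3) — neighbor tone; F4 (beat 7) — passing tone.

The harmony at that moment is A♭ major triad (A♭, C, E♭); B♭4 is not a chord tone.
It is approached by step down from C5 and left by step up to C5.
Step away and step back to the same note — a neighbor tone (lower neighbor).
The harmony at that moment is E♭ major triad (E♭, G, B♭); F4 is not a chord tone.
It is approached by step down from G4 and left by step down to E♭4.
Step in, step out in the same direction — a passing tone.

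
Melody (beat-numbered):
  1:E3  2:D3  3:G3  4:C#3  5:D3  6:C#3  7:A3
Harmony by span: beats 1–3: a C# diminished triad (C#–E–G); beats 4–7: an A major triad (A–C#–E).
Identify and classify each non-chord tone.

The harmony at that moment is C# diminished triad (C#, E, G); D3 is not a chord tone.
It is approached by step down from E3 and left by leap up to G3.
Step in, leap out — an escape tone.
The harmony at that moment is A major triad (A, C#, E); D3 is not a chord tone.
It is approached by step up from C#3 and left by step down to C#3.
Step away and step back to the same note — a neighbor tone (upper neighbor).

D3 (beat 2) — escape tone; D3 (beat 5) — neighbor tone.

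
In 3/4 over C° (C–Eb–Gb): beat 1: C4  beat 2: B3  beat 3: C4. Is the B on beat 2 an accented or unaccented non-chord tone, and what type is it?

The harmony at that moment is C diminished triad (C, Eb, Gb); B3 is not a chord tone.
It is approached by step down from C4 and left by step up to C4.
Step away and step back to the same note — a neighbor tone (lower neighbor).
It falls on a weak beat, so it is unaccented.

Unaccented neighbor tone.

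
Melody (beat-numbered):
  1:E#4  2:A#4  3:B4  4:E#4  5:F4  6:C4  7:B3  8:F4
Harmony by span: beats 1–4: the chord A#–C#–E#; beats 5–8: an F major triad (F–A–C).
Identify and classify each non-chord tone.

B4 (beat 3) — escape tone; B3 (beat 7) — escape tone.

The harmony at that moment is A# minor triad (A#, C#, E#); B4 is not a chord tone.
It is approached by step up from A#4 and left by leap down to E#4.
Step in, leap out — an escape tone.
The harmony at that moment is F major triad (F, A, C); B3 is not a chord tone.
It is approached by step down from C4 and left by leap up to F4.
Step in, leap out — an escape tone.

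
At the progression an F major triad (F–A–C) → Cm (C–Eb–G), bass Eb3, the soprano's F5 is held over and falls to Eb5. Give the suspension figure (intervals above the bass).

At the second chord the bass is Eb3. The suspended F5 lies a ninth above the bass; after resolving down by step to Eb5, the interval above the bass becomes an octave.
Suspension figures are named by those two intervals: 9–8.

9–8 suspension.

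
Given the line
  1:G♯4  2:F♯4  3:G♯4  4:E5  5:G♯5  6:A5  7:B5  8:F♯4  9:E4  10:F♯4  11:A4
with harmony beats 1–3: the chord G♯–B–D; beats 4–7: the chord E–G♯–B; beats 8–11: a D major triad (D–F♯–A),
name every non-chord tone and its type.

F♯4 (beat 2) — neighbor tone; A5 (beat 6) — passing tone; E4 (beat 9) — neighbor tone.

The harmony at that moment is G♯ diminished triad (G♯, B, D); F♯4 is not a chord tone.
It is approached by step down from G♯4 and left by step up to G♯4.
Step away and step back to the same note — a neighbor tone (lower neighbor).
The harmony at that moment is E major triad (E, G♯, B); A5 is not a chord tone.
It is approached by step up from G♯5 and left by step up to B5.
Step in, step out in the same direction — a passing tone.
The harmony at that moment is D major triad (D, F♯, A); E4 is not a chord tone.
It is approached by step down from F♯4 and left by step up to F♯4.
Step away and step back to the same note — a neighbor tone (lower neighbor).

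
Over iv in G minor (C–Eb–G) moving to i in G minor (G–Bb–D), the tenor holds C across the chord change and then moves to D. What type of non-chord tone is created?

The harmony at that moment is G minor triad (G, Bb, D); C is not a chord tone.
It is held over (the same pitch as the preceding C) and left by step up to D.
Held over from the previous chord and resolving up by step — a retardation.

C is a retardation.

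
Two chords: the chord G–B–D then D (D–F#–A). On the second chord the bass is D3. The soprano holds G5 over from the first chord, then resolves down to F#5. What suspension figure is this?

At the second chord the bass is D3. The suspended G5 lies a fourth above the bass; after resolving down by step to F#5, the interval above the bass becomes a third.
Suspension figures are named by those two intervals: 4–3.

4–3 suspension.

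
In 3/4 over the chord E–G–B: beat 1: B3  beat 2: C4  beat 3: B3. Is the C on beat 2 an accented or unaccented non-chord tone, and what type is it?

The harmony at that moment is E minor triad (E, G, B); C4 is not a chord tone.
It is approached by step up from B3 and left by step down to B3.
Step away and step back to the same note — a neighbor tone (upper neighbor).
It falls on a weak beat, so it is unaccented.

Unaccented neighbor tone.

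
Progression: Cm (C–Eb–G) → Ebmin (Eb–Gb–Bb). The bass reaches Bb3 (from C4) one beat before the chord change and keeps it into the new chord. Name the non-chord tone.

Bb3 is an anticipation.

The harmony at that moment is C minor triad (C, Eb, G); Bb3 is not a chord tone.
It is approached by step down from C4 and then sustained as the same pitch into the next harmony.
Arriving early and becoming a chord tone when the harmony changes — an anticipation.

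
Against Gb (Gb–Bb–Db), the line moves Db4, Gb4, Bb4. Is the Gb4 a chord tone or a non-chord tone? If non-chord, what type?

Chord tone (the root of Gb major triad).

Gb major triad contains Gb, Bb, Db; Gb is the root, so it is a chord tone.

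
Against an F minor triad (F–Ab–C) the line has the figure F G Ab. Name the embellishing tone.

G is a passing tone.

The harmony at that moment is F minor triad (F, Ab, C); G is not a chord tone.
It is approached by step up from F and left by step up to Ab.
Step in, step out in the same direction — a passing tone.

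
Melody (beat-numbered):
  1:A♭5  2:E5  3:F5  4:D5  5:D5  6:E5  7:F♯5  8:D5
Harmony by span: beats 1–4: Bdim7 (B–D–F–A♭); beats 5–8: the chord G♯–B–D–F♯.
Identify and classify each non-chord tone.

E5 (beat 2) — appoggiatura; E5 (beat 6) — passing tone.

The harmony at that moment is B diminished seventh chord (B, D, F, A♭); E5 is not a chord tone.
It is approached by leap down from A♭5 and left by step up to F5.
Leap in, step out — an appoggiatura.
The harmony at that moment is G♯ half-diminished seventh chord (G♯, B, D, F♯); E5 is not a chord tone.
It is approached by step up from D5 and left by step up to F♯5.
Step in, step out in the same direction — a passing tone.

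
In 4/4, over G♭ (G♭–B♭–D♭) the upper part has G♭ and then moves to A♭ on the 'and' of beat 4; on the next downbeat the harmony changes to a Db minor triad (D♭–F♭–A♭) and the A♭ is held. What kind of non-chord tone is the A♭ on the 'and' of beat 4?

The harmony at that moment is G♭ major triad (G♭, B♭, D♭); A♭ is not a chord tone.
It is approached by step up from G♭ and then sustained as the same pitch into the next harmony.
Arriving early and becoming a chord tone when the harmony changes — an anticipation.

Anticipation.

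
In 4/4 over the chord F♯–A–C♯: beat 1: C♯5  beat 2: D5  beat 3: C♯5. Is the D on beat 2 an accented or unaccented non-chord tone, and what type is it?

Unaccented neighbor tone.

The harmony at that moment is F♯ minor triad (F♯, A, C♯); D5 is not a chord tone.
It is approached by step up from C♯5 and left by step down to C♯5.
Step away and step back to the same note — a neighbor tone (upper neighbor).
It falls on a weak beat, so it is unaccented.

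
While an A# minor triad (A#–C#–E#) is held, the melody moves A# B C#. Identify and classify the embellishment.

The harmony at that moment is A# minor triad (A#, C#, E#); B is not a chord tone.
It is approached by step up from A# and left by step up to C#.
Step in, step out in the same direction — a passing tone.

B is a passing tone.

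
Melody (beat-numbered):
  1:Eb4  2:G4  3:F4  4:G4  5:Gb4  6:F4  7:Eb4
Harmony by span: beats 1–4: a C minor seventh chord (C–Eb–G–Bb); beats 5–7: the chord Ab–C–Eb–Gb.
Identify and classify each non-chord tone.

The harmony at that moment is C minor seventh chord (C, Eb, G, Bb); F4 is not a chord tone.
It is approached by step down from G4 and left by step up to G4.
Step away and step back to the same note — a neighbor tone (lower neighbor).
The harmony at that moment is Ab dominant seventh chord (Ab, C, Eb, Gb); F4 is not a chord tone.
It is approached by step down from Gb4 and left by step down to Eb4.
Step in, step out in the same direction — a passing tone.

F4 (beat 3) — neighbor tone; F4 (beat 6) — passing tone.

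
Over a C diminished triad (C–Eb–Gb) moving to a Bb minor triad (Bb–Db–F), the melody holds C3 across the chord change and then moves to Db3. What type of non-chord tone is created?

C3 is a retardation.

The harmony at that moment is Bb minor triad (Bb, Db, F); C3 is not a chord tone.
It is held over (the same pitch as the preceding C3) and left by step up to Db3.
Held over from the previous chord and resolving up by step — a retardation.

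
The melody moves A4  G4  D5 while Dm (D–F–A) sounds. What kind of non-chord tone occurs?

The harmony at that moment is D minor triad (D, F, A); G4 is not a chord tone.
It is approached by step down from A4 and left by leap up to D5.
Step in, leap out — an escape tone.

G4 is an escape tone.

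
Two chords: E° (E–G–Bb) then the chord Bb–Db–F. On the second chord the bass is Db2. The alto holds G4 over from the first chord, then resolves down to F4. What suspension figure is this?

4–3 suspension.

At the second chord the bass is Db2. The suspended G4 lies a fourth above the bass; after resolving down by step to F4, the interval above the bass becomes a third.
Suspension figures are named by those two intervals: 4–3.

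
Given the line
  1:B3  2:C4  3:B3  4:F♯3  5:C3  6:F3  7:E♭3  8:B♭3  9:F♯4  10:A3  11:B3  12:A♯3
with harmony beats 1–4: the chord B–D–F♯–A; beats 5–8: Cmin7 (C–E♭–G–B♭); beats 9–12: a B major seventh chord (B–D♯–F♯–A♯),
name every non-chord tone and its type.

The harmony at that moment is B minor seventh chord (B, D, F♯, A); C4 is not a chord tone.
It is approached by step up from B3 and left by step down to B3.
Step away and step back to the same note — a neighbor tone (upper neighbor).
The harmony at that moment is C minor seventh chord (C, E♭, G, B♭); F3 is not a chord tone.
It is approached by leap up from C3 and left by step down to E♭3.
Leap in, step out — an appoggiatura.
The harmony at that moment is B major seventh chord (B, D♯, F♯, A♯); A3 is not a chord tone.
It is approached by leap down from F♯4 and left by step up to B3.
Leap in, step out — an appoggiatura.

C4 (beat 2) — neighbor tone; F3 (beat 6) — appoggiatura; A3 (beat 10) — appoggiatura.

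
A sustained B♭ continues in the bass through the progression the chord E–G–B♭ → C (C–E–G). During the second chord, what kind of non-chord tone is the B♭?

The harmony at that moment is C major triad (C, E, G); B♭ is not a chord tone.
It is held over (the same pitch as the preceding B♭) and then sustained as the same pitch into the next harmony.
Sustained through a change of harmony — a pedal tone.

Pedal tone (pedal point).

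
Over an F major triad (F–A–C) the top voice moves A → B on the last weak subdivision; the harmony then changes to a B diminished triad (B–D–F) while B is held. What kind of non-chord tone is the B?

B is an anticipation.

The harmony at that moment is F major triad (F, A, C); B is not a chord tone.
It is approached by step up from A and then sustained as the same pitch into the next harmony.
Arriving early and becoming a chord tone when the harmony changes — an anticipation.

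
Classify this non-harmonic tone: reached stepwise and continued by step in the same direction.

Approach: by step. Departure: by step, continuing in the same direction.
Stepwise on both sides with no change of direction means the note fills in the space between two different chord tones — a passing tone. (Had it turned back to its starting note it would be a neighbor tone instead.)

Passing tone.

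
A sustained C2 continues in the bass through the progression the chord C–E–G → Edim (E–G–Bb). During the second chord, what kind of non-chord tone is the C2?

The harmony at that moment is E diminished triad (E, G, Bb); C2 is not a chord tone.
It is held over (the same pitch as the preceding C2) and then sustained as the same pitch into the next harmony.
Sustained through a change of harmony — a pedal tone.

Pedal tone (pedal point).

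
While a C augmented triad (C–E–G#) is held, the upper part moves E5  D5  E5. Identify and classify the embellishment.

The harmony at that moment is C augmented triad (C, E, G#); D5 is not a chord tone.
It is approached by step down from E5 and left by step up to E5.
Step away and step back to the same note — a neighbor tone (lower neighbor).

D5 is a neighbor tone.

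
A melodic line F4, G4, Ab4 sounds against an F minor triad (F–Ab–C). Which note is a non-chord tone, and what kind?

G4 is a passing tone.

The harmony at that moment is F minor triad (F, Ab, C); G4 is not a chord tone.
It is approached by step up from F4 and left by step up to Ab4.
Step in, step out in the same direction — a passing tone.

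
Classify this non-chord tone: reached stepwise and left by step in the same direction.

Approach: by step. Departure: by step, continuing in the same direction.
Stepwise on both sides with no change of direction means the note fills in the space between two different chord tones — a passing tone. (Had it turned back to its starting note it would be a neighbor tone instead.)

Passing tone.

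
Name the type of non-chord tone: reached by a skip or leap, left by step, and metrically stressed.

Approach: by leap. Departure: by step. Metric position: strong.
Leap in, step out, in a metrically strong position — an appoggiatura. (It is the mirror image of the escape tone, which steps in and leaps out from a weak position.)

Appoggiatura.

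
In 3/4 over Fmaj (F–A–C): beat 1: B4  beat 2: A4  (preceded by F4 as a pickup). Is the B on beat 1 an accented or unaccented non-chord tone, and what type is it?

Accented appoggiatura.

The harmony at that moment is F major triad (F, A, C); B4 is not a chord tone.
It is approached by leap up from F4 and left by step down to A4.
Leap in, step out — an appoggiatura.
It falls on the downbeat, so it is accented.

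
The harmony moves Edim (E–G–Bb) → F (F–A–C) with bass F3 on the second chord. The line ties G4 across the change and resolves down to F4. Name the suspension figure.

At the second chord the bass is F3. The suspended G4 lies a ninth above the bass; after resolving down by step to F4, the interval above the bass becomes an octave.
Suspension figures are named by those two intervals: 9–8.

9–8 suspension.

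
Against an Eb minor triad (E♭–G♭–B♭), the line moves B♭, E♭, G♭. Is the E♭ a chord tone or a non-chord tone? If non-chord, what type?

Chord tone (the root of Eb minor triad).

Eb minor triad contains E♭, G♭, B♭; E♭ is the root, so it is a chord tone.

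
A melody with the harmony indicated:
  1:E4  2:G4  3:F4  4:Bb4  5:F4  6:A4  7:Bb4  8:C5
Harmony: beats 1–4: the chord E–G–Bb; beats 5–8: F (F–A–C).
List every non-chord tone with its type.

F4 (beat 3) — escape tone; Bb4 (beat 7) — passing tone.

The harmony at that moment is E diminished triad (E, G, Bb); F4 is not a chord tone.
It is approached by step down from G4 and left by leap up to Bb4.
Step in, leap out — an escape tone.
The harmony at that moment is F major triad (F, A, C); Bb4 is not a chord tone.
It is approached by step up from A4 and left by step up to C5.
Step in, step out in the same direction — a passing tone.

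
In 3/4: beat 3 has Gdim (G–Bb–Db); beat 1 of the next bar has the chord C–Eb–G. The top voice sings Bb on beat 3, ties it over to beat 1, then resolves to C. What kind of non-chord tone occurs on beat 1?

Retardation.

The harmony at that moment is C minor triad (C, Eb, G); Bb is not a chord tone.
It is held over (the same pitch as the preceding Bb) and left by step up to C.
Held over from the previous chord and resolving up by step — a retardation.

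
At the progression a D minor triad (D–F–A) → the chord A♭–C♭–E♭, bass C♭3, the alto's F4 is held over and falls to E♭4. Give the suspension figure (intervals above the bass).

4–3 suspension.

At the second chord the bass is C♭3. The suspended F4 lies a fourth above the bass; after resolving down by step to E♭4, the interval above the bass becomes a third.
Suspension figures are named by those two intervals: 4–3.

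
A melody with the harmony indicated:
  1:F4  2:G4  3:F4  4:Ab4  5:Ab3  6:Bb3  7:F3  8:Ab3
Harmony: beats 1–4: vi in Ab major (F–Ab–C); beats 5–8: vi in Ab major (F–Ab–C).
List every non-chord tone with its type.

G4 (beat 2) — neighbor tone; Bb3 (beat 6) — escape tone.

The harmony at that moment is F minor triad (F, Ab, C); G4 is not a chord tone.
It is approached by step up from F4 and left by step down to F4.
Step away and step back to the same note — a neighbor tone (upper neighbor).
The harmony at that moment is F minor triad (F, Ab, C); Bb3 is not a chord tone.
It is approached by step up from Ab3 and left by leap down to F3.
Step in, leap out — an escape tone.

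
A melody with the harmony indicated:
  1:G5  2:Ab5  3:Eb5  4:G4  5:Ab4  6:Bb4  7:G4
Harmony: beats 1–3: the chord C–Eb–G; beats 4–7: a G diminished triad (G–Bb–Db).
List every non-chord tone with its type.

Ab5 (beat 2) — escape tone; Ab4 (beat 5) — passing tone.

The harmony at that moment is C minor triad (C, Eb, G); Ab5 is not a chord tone.
It is approached by step up from G5 and left by leap down to Eb5.
Step in, leap out — an escape tone.
The harmony at that moment is G diminished triad (G, Bb, Db); Ab4 is not a chord tone.
It is approached by step up from G4 and left by step up to Bb4.
Step in, step out in the same direction — a passing tone.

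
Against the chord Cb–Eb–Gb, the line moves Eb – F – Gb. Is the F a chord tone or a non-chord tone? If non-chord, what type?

The harmony at that moment is Cb major triad (Cb, Eb, Gb); F is not a chord tone.
It is approached by step up from Eb and left by step up to Gb.
Step in, step out in the same direction — a passing tone.

Non-chord tone — a passing tone.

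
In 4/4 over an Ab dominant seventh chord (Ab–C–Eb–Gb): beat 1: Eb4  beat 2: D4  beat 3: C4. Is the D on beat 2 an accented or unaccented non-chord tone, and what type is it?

Unaccented passing tone.

The harmony at that moment is Ab dominant seventh chord (Ab, C, Eb, Gb); D4 is not a chord tone.
It is approached by step down from Eb4 and left by step down to C4.
Step in, step out in the same direction — a passing tone.
It falls on a weak beat, so it is unaccented.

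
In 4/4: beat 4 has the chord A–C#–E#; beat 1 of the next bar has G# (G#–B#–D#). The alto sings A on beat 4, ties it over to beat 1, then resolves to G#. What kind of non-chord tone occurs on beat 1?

The harmony at that moment is G# major triad (G#, B#, D#); A is not a chord tone.
It is held over (the same pitch as the preceding A) and left by step down to G#.
Held over from the previous chord and resolving down by step — a suspension.

Suspension.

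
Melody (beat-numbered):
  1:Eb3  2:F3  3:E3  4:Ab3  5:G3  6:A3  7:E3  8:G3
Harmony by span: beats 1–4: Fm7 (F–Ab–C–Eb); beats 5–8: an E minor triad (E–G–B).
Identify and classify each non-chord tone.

The harmony at that moment is F minor seventh chord (F, Ab, C, Eb); E3 is not a chord tone.
It is approached by step down from F3 and left by leap up to Ab3.
Step in, leap out — an escape tone.
The harmony at that moment is E minor triad (E, G, B); A3 is not a chord tone.
It is approached by step up from G3 and left by leap down to E3.
Step in, leap out — an escape tone.

E3 (beat 3) — escape tone; A3 (beat 6) — escape tone.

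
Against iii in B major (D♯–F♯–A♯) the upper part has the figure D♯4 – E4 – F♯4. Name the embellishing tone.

The harmony at that moment is D♯ minor triad (D♯, F♯, A♯); E4 is not a chord tone.
It is approached by step up from D♯4 and left by step up to F♯4.
Step in, step out in the same direction — a passing tone.

E4 is a passing tone.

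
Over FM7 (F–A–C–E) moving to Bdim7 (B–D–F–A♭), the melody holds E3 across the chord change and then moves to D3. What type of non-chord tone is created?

The harmony at that moment is B diminished seventh chord (B, D, F, A♭); E3 is not a chord tone.
It is held over (the same pitch as the preceding E3) and left by step down to D3.
Held over from the previous chord and resolving down by step — a suspension.

E3 is a suspension.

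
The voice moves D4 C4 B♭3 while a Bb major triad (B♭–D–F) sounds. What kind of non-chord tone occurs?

The harmony at that moment is B♭ major triad (B♭, D, F); C4 is not a chord tone.
It is approached by step down from D4 and left by step down to B♭3.
Step in, step out in the same direction — a passing tone.

C4 is a passing tone.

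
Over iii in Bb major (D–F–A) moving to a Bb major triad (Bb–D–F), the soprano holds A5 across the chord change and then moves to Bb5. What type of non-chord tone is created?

A5 is a retardation.

The harmony at that moment is Bb major triad (Bb, D, F); A5 is not a chord tone.
It is held over (the same pitch as the preceding A5) and left by step up to Bb5.
Held over from the previous chord and resolving up by step — a retardation.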